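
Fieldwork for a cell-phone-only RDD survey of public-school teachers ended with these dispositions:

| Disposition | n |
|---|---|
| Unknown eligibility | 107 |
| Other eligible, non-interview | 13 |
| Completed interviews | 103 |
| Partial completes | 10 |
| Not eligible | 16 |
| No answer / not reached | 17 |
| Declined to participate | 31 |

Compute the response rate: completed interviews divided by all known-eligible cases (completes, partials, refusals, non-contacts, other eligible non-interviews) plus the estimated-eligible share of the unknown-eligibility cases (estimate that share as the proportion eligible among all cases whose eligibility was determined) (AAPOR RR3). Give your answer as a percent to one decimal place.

Num = 103
Eligible (known) = 103 + 10 + 31 + 17 + 13 = 174
e = 174 / (174 + 16) = 174 / 190 = 0.9158
e × U = 0.9158 × 107 = 97.99
Base = 174 + 97.99 = 271.99
RR3 = 103 / 271.99 = 0.3787

37.9%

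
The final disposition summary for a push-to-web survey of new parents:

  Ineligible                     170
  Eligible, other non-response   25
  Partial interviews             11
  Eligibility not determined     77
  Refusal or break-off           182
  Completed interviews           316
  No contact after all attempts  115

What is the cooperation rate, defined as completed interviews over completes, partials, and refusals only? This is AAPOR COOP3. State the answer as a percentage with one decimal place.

62.1%

Top = 316
Base = 316 + 11 + 182 = 509
COOP3 = 316 / 509 = 0.6208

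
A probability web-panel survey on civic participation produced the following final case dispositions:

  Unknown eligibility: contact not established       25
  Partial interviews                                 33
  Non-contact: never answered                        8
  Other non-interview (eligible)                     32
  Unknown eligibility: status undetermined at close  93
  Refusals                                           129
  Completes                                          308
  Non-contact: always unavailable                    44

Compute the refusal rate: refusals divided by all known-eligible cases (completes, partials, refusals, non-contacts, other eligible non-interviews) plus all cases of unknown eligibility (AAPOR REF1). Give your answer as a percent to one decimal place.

19.2%

Non-contacts = 8 + 44 = 52
Undetermined eligibility = 25 + 93 = 118
Top: 129
Base: 308 + 33 + 129 + 52 + 32 + 118 = 672
REF1 = 129 / 672 = 0.1920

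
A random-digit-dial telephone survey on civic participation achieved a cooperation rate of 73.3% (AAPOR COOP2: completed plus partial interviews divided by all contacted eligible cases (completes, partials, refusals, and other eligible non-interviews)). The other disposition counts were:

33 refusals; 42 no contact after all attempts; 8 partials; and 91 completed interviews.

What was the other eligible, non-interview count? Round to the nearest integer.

Numerator → 91 + 8 = 99
COOP2 = 99 / D = 0.733
D = 99 / 0.733 = 135.1
Rest of base = 132
other eligible, non-interview = 135.1 − 132 ≈ 3

3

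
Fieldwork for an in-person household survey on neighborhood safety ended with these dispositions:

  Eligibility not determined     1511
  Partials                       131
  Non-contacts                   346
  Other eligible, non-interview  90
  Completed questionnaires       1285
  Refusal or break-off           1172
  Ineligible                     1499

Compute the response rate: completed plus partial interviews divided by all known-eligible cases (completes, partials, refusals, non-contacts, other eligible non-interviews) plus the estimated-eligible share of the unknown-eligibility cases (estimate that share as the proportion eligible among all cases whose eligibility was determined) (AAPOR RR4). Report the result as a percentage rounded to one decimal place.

Top → 1285 + 131 = 1416
Known eligible → 1285 + 131 + 1172 + 346 + 90 = 3024
e = 3024 / (3024 + 1499) = 3024 / 4523 = 0.6686
Eligible share of unknowns → 0.6686 × 1511 = 1010.25
Base → 3024 + 1010.25 = 4034.25
RR4 = 1416 / 4034.25 = 0.3510

35.1%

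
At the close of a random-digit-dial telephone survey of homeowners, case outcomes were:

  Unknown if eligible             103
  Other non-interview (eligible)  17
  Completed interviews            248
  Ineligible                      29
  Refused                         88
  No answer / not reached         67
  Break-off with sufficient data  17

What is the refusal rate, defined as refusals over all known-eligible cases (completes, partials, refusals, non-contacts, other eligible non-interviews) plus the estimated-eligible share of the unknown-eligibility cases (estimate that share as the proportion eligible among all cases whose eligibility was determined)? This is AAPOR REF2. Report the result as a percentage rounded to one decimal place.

Top: 88
Determined eligible: 248 + 17 + 88 + 67 + 17 = 437
e = 437 / (437 + 29) = 437 / 466 = 0.9378
e × U: 0.9378 × 103 = 96.59
Denom: 437 + 96.59 = 533.59
REF2 = 88 / 533.59 = 0.1649

16.5%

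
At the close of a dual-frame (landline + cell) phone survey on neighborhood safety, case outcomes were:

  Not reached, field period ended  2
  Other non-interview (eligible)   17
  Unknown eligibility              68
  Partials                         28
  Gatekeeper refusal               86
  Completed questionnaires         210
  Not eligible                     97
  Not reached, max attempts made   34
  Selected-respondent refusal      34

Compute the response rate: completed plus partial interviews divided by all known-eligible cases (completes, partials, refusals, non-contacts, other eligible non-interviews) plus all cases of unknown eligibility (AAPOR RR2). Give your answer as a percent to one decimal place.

Refused = 86 + 34 = 120
No answer / not reached = 2 + 34 = 36
Num → 210 + 28 = 238
Base → 210 + 28 + 120 + 36 + 17 + 68 = 479
RR2 = 238 / 479 = 0.4969

49.7%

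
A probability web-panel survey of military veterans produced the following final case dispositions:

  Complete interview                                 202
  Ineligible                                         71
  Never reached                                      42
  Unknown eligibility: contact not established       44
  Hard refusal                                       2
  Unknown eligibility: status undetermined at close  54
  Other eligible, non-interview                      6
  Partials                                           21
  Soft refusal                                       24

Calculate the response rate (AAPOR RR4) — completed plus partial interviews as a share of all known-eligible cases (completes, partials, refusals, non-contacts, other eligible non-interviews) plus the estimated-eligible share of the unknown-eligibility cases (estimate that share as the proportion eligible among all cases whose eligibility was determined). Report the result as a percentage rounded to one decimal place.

Refusal or break-off = 2 + 24 = 26
Unknown if eligible = 44 + 54 = 98
Top: 202 + 21 = 223
Eligible (known): 202 + 21 + 26 + 42 + 6 = 297
e = 297 / (297 + 71) = 297 / 368 = 0.8071
Estimated eligible among unknowns: 0.8071 × 98 = 79.10
Base: 297 + 79.10 = 376.10
RR4 = 223 / 376.10 = 0.5929

59.3%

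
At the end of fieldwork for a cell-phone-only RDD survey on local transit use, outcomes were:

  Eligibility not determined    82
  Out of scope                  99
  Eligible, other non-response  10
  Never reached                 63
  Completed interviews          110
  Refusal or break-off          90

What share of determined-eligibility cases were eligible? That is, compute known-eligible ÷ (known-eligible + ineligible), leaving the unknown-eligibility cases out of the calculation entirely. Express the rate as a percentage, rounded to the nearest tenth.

73.4%

Known eligible: 110 + 90 + 63 + 10 = 273
e = 273 / (273 + 99) = 273 / 372 = 0.7339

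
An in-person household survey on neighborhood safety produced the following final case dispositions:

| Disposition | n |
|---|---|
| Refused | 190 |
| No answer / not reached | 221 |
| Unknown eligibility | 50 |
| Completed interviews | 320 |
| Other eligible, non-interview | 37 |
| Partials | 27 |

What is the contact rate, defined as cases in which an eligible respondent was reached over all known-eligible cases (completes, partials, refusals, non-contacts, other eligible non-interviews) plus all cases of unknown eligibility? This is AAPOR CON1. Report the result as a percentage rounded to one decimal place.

67.9%

Numerator: 320 + 27 + 190 + 37 = 574
Denominator: 320 + 27 + 190 + 221 + 37 + 50 = 845
CON1 = 574 / 845 = 0.6793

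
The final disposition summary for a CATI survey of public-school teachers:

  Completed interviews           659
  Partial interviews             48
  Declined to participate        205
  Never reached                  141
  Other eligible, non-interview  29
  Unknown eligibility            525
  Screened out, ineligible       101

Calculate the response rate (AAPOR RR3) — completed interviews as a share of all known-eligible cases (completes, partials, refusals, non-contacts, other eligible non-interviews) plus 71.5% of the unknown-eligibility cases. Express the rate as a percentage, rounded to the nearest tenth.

45.2%

Num: 659
Known eligible: 659 + 48 + 205 + 141 + 29 = 1082
Estimated eligible among unknowns: 0.7150 × 525 = 375.38
Denominator: 1082 + 375.38 = 1457.38
RR3 = 659 / 1457.38 = 0.4522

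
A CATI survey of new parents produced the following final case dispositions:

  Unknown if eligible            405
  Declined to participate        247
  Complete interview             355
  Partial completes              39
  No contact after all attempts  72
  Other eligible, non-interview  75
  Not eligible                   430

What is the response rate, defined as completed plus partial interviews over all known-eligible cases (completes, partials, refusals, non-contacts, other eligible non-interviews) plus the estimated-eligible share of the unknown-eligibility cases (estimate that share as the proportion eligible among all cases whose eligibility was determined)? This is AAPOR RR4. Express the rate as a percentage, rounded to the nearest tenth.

37.5%

Top: 355 + 39 = 394
Eligible (known): 355 + 39 + 247 + 72 + 75 = 788
e = 788 / (788 + 430) = 788 / 1218 = 0.6470
e × U: 0.6470 × 405 = 262.04
Denom: 788 + 262.04 = 1050.04
RR4 = 394 / 1050.04 = 0.3752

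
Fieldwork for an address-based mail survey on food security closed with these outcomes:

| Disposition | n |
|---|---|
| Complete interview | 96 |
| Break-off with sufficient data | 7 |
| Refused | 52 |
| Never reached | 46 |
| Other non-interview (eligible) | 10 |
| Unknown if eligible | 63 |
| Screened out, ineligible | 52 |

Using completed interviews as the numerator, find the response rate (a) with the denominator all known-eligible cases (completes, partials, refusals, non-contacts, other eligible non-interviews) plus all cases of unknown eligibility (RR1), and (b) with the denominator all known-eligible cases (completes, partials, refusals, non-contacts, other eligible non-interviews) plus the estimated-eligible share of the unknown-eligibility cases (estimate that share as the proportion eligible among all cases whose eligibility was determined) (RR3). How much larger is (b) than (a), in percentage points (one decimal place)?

Num = 96
Denominator = 96 + 7 + 52 + 46 + 10 + 63 = 274
RR1 = 96 / 274 = 0.3504
Eligible (known) = 96 + 7 + 52 + 46 + 10 = 211
e = 211 / (211 + 52) = 211 / 263 = 0.8023
Estimated eligible among unknowns = 0.8023 × 63 = 50.54
Denominator = 211 + 50.54 = 261.54
RR3 = 96 / 261.54 = 0.3671
Difference = 36.71 − 35.04 = 1.67 percentage points

1.7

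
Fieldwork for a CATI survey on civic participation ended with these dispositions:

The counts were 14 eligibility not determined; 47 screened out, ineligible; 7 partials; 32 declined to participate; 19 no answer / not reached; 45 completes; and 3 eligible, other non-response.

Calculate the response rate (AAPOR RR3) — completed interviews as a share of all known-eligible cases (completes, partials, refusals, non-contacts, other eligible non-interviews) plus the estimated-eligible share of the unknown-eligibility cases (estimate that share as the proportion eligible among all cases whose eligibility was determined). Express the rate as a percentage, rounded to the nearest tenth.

Top: 45
Determined eligible: 45 + 7 + 32 + 19 + 3 = 106
e = 106 / (106 + 47) = 106 / 153 = 0.6928
e × U: 0.6928 × 14 = 9.70
Denom: 106 + 9.70 = 115.70
RR3 = 45 / 115.70 = 0.3889

38.9%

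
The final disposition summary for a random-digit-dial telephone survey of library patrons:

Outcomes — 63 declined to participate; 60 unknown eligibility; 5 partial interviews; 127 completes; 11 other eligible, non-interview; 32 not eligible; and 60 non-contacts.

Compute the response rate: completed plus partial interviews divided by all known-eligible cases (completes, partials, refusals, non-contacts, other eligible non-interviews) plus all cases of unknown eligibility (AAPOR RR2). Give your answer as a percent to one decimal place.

Numerator = 127 + 5 = 132
Denominator = 127 + 5 + 63 + 60 + 11 + 60 = 326
RR2 = 132 / 326 = 0.4049

40.5%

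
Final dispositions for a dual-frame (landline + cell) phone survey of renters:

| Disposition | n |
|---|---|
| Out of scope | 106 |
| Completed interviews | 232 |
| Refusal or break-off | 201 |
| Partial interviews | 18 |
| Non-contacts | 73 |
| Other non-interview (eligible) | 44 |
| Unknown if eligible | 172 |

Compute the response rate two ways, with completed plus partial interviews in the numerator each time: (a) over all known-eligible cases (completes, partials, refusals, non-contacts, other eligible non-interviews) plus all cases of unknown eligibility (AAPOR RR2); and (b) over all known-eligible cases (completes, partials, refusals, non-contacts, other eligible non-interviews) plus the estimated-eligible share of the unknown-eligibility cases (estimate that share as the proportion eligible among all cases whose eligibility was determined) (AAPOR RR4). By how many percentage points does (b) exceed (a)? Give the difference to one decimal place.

1.3

Top = 232 + 18 = 250
Base = 232 + 18 + 201 + 73 + 44 + 172 = 740
RR2 = 250 / 740 = 0.3378
Determined eligible = 232 + 18 + 201 + 73 + 44 = 568
e = 568 / (568 + 106) = 568 / 674 = 0.8427
Estimated eligible among unknowns = 0.8427 × 172 = 144.94
Base = 568 + 144.94 = 712.94
RR4 = 250 / 712.94 = 0.3507
Difference = 35.07 − 33.78 = 1.29 percentage points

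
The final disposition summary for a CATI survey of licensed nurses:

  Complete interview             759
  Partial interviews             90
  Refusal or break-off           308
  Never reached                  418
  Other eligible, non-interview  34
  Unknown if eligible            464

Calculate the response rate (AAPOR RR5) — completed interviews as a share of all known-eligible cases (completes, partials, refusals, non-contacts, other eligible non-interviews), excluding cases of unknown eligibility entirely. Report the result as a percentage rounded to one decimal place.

47.2%

Top: 759
Base: 759 + 90 + 308 + 418 + 34 = 1609
RR5 = 759 / 1609 = 0.4717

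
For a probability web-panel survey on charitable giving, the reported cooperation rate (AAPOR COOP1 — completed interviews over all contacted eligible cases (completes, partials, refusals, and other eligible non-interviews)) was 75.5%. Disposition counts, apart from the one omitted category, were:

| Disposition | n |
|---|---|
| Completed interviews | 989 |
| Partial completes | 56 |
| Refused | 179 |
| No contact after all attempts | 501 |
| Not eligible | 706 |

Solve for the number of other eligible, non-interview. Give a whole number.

86

COOP1 = 989 / D = 0.755
D = 989 / 0.755 = 1309.9
Other denominator terms total 1224
other eligible, non-interview = 1309.9 − 1224 ≈ 86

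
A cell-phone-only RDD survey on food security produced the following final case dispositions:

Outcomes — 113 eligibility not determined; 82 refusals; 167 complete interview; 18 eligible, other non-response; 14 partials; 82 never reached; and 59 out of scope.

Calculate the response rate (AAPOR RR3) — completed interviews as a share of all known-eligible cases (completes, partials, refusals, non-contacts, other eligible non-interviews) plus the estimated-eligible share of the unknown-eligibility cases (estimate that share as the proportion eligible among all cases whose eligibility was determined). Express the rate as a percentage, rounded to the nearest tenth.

Numerator = 167
Known eligible = 167 + 14 + 82 + 82 + 18 = 363
e = 363 / (363 + 59) = 363 / 422 = 0.8602
Estimated eligible among unknowns = 0.8602 × 113 = 97.20
Denominator = 363 + 97.20 = 460.20
RR3 = 167 / 460.20 = 0.3629

36.3%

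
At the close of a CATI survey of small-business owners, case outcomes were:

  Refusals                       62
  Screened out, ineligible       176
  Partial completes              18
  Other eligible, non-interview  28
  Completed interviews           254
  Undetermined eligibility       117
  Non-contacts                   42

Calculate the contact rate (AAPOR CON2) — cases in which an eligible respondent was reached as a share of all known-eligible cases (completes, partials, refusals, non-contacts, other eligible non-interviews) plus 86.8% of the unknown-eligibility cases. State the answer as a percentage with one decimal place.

Top → 254 + 18 + 62 + 28 = 362
Eligible (known) → 254 + 18 + 62 + 42 + 28 = 404
Eligible share of unknowns → 0.8680 × 117 = 101.56
Denominator → 404 + 101.56 = 505.56
CON2 = 362 / 505.56 = 0.7160

71.6%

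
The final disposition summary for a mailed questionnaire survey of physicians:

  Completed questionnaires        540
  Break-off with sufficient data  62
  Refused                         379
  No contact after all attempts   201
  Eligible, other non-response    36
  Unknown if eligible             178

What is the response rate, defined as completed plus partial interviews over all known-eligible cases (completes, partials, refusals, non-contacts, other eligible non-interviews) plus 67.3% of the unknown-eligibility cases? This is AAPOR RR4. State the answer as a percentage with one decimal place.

Numerator = 540 + 62 = 602
Determined eligible = 540 + 62 + 379 + 201 + 36 = 1218
Estimated eligible among unknowns = 0.6730 × 178 = 119.79
Denominator = 1218 + 119.79 = 1337.79
RR4 = 602 / 1337.79 = 0.4500

45.0%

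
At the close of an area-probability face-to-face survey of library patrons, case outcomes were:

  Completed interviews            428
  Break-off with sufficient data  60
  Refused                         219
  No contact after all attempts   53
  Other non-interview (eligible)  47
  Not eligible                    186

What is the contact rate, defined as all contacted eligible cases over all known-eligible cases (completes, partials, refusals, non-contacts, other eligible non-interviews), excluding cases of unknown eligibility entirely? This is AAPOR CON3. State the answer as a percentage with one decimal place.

93.4%

Numerator = 428 + 60 + 219 + 47 = 754
Denominator = 428 + 60 + 219 + 53 + 47 = 807
CON3 = 754 / 807 = 0.9343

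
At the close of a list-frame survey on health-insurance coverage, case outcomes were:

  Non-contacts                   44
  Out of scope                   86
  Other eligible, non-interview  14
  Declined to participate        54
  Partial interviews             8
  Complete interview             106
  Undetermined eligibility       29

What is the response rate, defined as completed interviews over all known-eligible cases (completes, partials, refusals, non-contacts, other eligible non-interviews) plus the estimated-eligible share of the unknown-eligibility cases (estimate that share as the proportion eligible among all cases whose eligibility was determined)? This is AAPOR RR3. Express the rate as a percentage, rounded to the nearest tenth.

42.9%

Numerator: 106
Eligible (known): 106 + 8 + 54 + 44 + 14 = 226
e = 226 / (226 + 86) = 226 / 312 = 0.7244
Estimated eligible among unknowns: 0.7244 × 29 = 21.01
Denom: 226 + 21.01 = 247.01
RR3 = 106 / 247.01 = 0.4291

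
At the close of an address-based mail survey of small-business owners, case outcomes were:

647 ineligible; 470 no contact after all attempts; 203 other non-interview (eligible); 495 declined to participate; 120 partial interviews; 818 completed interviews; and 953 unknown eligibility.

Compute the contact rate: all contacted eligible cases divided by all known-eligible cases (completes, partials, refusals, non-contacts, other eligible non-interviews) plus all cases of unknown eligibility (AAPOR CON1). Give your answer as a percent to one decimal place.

53.5%

Top = 818 + 120 + 495 + 203 = 1636
Denom = 818 + 120 + 495 + 470 + 203 + 953 = 3059
CON1 = 1636 / 3059 = 0.5348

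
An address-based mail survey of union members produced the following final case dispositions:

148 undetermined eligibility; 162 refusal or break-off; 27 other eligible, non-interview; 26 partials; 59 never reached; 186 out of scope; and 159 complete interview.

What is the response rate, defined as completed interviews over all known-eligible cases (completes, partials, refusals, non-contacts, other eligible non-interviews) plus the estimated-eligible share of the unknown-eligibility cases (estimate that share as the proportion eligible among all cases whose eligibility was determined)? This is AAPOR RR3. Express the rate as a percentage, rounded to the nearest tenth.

Top: 159
Determined eligible: 159 + 26 + 162 + 59 + 27 = 433
e = 433 / (433 + 186) = 433 / 619 = 0.6995
Eligible share of unknowns: 0.6995 × 148 = 103.53
Denom: 433 + 103.53 = 536.53
RR3 = 159 / 536.53 = 0.2963

29.6%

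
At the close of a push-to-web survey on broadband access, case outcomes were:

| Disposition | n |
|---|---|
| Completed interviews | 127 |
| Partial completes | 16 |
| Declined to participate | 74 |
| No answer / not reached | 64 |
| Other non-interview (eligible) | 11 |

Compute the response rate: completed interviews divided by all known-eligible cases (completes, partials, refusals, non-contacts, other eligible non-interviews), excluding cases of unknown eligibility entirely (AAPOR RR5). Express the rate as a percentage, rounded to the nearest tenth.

Num: 127
Base: 127 + 16 + 74 + 64 + 11 = 292
RR5 = 127 / 292 = 0.4349

43.5%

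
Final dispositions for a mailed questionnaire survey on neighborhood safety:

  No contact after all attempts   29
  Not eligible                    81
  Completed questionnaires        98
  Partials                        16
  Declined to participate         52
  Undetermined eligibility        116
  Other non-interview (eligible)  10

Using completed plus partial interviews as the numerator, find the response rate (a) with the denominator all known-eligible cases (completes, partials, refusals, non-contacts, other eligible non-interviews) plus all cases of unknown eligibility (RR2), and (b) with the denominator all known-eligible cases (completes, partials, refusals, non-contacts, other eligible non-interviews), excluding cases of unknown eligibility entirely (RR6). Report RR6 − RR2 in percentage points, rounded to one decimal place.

20.1

Numerator: 98 + 16 = 114
Denom: 98 + 16 + 52 + 29 + 10 + 116 = 321
RR2 = 114 / 321 = 0.3551
Denom: 98 + 16 + 52 + 29 + 10 = 205
RR6 = 114 / 205 = 0.5561
Difference = 55.61 − 35.51 = 20.10 percentage points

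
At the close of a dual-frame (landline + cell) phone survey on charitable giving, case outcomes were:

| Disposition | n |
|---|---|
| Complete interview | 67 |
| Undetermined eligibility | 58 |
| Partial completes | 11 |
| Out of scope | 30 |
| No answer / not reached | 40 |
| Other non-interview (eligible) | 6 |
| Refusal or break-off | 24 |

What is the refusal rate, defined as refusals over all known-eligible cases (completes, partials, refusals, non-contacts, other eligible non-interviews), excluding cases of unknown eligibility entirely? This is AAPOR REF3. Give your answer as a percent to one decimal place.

Top: 24
Denominator: 67 + 11 + 24 + 40 + 6 = 148
REF3 = 24 / 148 = 0.1622

16.2%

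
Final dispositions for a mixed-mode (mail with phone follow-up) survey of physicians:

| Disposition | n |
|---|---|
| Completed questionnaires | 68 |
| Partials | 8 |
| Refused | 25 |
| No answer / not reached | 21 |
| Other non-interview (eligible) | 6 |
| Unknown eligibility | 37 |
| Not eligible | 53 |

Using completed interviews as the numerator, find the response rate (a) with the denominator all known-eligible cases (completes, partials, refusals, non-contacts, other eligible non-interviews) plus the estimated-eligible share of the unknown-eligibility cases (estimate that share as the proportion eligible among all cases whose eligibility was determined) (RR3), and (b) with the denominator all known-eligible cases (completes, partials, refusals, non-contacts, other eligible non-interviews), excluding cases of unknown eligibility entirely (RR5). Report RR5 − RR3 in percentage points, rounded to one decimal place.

9.0

Numerator: 68
Determined eligible: 68 + 8 + 25 + 21 + 6 = 128
e = 128 / (128 + 53) = 128 / 181 = 0.7072
e × U: 0.7072 × 37 = 26.17
Denominator: 128 + 26.17 = 154.17
RR3 = 68 / 154.17 = 0.4411
Denominator: 68 + 8 + 25 + 21 + 6 = 128
RR5 = 68 / 128 = 0.5312
Difference = 53.12 − 44.11 = 9.01 percentage points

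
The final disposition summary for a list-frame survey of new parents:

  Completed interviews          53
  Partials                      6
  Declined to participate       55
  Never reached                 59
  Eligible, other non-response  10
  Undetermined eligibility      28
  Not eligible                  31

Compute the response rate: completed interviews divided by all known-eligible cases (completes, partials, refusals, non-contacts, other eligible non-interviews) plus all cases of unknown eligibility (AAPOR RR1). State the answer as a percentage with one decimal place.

Num: 53
Denominator: 53 + 6 + 55 + 59 + 10 + 28 = 211
RR1 = 53 / 211 = 0.2512

25.1%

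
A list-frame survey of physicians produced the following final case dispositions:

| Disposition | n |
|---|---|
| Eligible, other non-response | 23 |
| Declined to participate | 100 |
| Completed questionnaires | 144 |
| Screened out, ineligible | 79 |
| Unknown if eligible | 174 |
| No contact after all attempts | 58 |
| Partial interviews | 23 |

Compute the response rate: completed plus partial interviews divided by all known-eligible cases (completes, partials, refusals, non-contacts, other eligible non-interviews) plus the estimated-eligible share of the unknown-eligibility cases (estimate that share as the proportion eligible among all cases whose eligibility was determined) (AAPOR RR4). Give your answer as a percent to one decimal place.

Numerator: 144 + 23 = 167
Determined eligible: 144 + 23 + 100 + 58 + 23 = 348
e = 348 / (348 + 79) = 348 / 427 = 0.8150
e × U: 0.8150 × 174 = 141.81
Base: 348 + 141.81 = 489.81
RR4 = 167 / 489.81 = 0.3409

34.1%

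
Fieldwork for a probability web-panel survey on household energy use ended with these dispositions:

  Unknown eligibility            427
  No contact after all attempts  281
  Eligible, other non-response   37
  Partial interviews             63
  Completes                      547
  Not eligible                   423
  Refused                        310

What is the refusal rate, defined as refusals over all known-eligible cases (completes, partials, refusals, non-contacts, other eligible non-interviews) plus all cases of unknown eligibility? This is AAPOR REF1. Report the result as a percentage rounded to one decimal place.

18.6%

Num → 310
Denominator → 547 + 63 + 310 + 281 + 37 + 427 = 1665
REF1 = 310 / 1665 = 0.1862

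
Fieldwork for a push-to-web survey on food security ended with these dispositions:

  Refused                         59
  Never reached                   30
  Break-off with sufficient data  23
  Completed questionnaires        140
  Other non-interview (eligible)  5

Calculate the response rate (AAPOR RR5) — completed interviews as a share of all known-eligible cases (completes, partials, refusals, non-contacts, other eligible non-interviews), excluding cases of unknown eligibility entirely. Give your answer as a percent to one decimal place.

Numerator → 140
Denom → 140 + 23 + 59 + 30 + 5 = 257
RR5 = 140 / 257 = 0.5447

54.5%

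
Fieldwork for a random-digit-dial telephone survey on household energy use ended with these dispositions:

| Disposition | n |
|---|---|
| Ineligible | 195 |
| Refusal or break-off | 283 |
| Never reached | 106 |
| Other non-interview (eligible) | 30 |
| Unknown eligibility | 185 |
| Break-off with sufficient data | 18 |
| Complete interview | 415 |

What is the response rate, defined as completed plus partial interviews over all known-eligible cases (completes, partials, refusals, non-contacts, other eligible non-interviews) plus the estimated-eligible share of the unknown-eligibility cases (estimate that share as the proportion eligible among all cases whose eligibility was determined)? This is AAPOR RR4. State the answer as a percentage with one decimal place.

Numerator: 415 + 18 = 433
Eligible (known): 415 + 18 + 283 + 106 + 30 = 852
e = 852 / (852 + 195) = 852 / 1047 = 0.8138
Eligible share of unknowns: 0.8138 × 185 = 150.55
Denom: 852 + 150.55 = 1002.55
RR4 = 433 / 1002.55 = 0.4319

43.2%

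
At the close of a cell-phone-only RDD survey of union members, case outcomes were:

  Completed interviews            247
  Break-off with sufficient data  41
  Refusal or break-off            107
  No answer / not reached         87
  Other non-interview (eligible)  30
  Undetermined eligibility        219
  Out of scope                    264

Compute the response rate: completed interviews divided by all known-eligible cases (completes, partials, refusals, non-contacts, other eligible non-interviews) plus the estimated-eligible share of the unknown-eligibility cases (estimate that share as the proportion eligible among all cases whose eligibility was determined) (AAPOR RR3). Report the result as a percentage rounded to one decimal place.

Top → 247
Eligible (known) → 247 + 41 + 107 + 87 + 30 = 512
e = 512 / (512 + 264) = 512 / 776 = 0.6598
Estimated eligible among unknowns → 0.6598 × 219 = 144.50
Denominator → 512 + 144.50 = 656.50
RR3 = 247 / 656.50 = 0.3762

37.6%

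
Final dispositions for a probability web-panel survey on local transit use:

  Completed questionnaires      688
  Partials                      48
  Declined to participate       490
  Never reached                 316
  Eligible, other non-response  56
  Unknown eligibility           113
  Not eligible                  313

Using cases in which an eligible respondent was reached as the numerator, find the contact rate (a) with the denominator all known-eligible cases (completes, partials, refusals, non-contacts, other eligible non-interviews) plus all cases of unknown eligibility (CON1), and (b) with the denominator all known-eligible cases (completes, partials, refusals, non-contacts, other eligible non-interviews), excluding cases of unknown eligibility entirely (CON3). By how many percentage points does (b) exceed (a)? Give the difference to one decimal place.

Top → 688 + 48 + 490 + 56 = 1282
Denominator → 688 + 48 + 490 + 316 + 56 + 113 = 1711
CON1 = 1282 / 1711 = 0.7493
Denominator → 688 + 48 + 490 + 316 + 56 = 1598
CON3 = 1282 / 1598 = 0.8023
Difference = 80.23 − 74.93 = 5.30 percentage points

5.3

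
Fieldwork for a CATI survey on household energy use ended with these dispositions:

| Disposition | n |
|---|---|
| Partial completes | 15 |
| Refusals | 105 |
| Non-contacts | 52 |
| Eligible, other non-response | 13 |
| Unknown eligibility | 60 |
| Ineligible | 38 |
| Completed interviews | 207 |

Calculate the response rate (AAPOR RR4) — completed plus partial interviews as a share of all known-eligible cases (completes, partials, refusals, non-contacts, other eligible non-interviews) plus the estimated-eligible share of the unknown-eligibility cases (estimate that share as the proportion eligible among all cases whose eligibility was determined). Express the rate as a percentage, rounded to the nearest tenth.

49.7%

Top = 207 + 15 = 222
Known eligible = 207 + 15 + 105 + 52 + 13 = 392
e = 392 / (392 + 38) = 392 / 430 = 0.9116
Eligible share of unknowns = 0.9116 × 60 = 54.70
Denom = 392 + 54.70 = 446.70
RR4 = 222 / 446.70 = 0.4970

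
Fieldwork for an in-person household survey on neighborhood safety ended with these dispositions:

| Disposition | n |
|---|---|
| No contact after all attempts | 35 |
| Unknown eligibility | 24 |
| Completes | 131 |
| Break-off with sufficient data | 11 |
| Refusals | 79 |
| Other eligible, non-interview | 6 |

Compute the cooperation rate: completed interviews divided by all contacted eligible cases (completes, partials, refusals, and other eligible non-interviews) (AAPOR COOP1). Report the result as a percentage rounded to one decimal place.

Numerator: 131
Denom: 131 + 11 + 79 + 6 = 227
COOP1 = 131 / 227 = 0.5771

57.7%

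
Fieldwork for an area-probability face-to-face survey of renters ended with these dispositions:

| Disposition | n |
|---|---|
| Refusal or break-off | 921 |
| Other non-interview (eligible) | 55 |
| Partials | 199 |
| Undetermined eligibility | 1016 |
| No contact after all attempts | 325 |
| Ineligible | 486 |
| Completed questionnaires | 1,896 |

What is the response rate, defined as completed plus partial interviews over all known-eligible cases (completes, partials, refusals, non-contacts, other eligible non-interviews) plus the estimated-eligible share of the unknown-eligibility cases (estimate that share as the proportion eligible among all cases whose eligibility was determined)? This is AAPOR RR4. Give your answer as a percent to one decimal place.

Num: 1896 + 199 = 2095
Determined eligible: 1896 + 199 + 921 + 325 + 55 = 3396
e = 3396 / (3396 + 486) = 3396 / 3882 = 0.8748
Eligible share of unknowns: 0.8748 × 1016 = 888.80
Denom: 3396 + 888.80 = 4284.80
RR4 = 2095 / 4284.80 = 0.4889

48.9%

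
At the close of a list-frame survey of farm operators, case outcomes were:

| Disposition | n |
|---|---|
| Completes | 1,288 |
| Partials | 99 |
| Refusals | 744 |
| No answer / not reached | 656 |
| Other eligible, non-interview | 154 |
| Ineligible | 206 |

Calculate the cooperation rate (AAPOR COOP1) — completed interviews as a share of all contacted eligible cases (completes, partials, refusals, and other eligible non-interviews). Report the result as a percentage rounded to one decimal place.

56.4%

Top → 1288
Base → 1288 + 99 + 744 + 154 = 2285
COOP1 = 1288 / 2285 = 0.5637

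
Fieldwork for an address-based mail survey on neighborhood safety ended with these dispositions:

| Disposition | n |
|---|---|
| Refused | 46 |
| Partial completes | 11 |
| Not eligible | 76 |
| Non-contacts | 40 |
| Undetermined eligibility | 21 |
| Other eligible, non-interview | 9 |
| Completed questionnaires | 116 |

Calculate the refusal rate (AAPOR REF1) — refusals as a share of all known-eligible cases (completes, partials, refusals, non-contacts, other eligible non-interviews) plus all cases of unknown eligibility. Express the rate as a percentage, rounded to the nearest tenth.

18.9%

Top → 46
Denom → 116 + 11 + 46 + 40 + 9 + 21 = 243
REF1 = 46 / 243 = 0.1893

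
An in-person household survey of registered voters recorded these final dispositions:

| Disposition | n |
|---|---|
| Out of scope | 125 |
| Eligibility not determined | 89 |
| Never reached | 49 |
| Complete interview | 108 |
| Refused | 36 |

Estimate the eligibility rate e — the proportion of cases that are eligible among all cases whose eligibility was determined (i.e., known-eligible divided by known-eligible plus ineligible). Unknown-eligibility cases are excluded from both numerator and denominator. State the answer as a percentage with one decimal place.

Eligible (known) → 108 + 36 + 49 = 193
e = 193 / (193 + 125) = 193 / 318 = 0.6069

60.7%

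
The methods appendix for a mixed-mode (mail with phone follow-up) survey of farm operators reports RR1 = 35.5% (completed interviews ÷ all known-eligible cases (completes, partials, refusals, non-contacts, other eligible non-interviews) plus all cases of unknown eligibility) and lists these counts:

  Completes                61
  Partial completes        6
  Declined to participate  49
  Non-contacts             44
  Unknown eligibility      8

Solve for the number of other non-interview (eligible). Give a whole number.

RR1 = 61 / D = 0.355
D = 61 / 0.355 = 171.8
Remaining denominator categories sum to 168
other non-interview (eligible) = 171.8 − 168 ≈ 4

4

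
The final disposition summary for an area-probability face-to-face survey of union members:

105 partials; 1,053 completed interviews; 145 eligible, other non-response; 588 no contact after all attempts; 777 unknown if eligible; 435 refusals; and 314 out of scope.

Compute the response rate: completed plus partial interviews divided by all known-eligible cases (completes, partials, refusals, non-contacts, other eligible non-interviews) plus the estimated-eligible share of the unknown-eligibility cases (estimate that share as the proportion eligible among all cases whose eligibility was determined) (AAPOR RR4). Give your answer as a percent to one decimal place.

Num → 1053 + 105 = 1158
Determined eligible → 1053 + 105 + 435 + 588 + 145 = 2326
e = 2326 / (2326 + 314) = 2326 / 2640 = 0.8811
e × U → 0.8811 × 777 = 684.61
Base → 2326 + 684.61 = 3010.61
RR4 = 1158 / 3010.61 = 0.3846

38.5%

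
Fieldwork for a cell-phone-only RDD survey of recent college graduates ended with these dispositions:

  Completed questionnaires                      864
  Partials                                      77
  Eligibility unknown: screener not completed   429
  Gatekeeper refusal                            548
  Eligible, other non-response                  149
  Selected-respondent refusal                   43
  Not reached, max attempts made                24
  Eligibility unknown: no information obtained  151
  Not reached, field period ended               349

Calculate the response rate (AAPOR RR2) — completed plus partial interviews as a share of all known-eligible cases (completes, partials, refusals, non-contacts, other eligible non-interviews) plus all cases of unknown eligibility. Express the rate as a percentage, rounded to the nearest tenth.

Refused = 548 + 43 = 591
Never reached = 349 + 24 = 373
Unknown eligibility = 429 + 151 = 580
Top: 864 + 77 = 941
Base: 864 + 77 + 591 + 373 + 149 + 580 = 2634
RR2 = 941 / 2634 = 0.3573

35.7%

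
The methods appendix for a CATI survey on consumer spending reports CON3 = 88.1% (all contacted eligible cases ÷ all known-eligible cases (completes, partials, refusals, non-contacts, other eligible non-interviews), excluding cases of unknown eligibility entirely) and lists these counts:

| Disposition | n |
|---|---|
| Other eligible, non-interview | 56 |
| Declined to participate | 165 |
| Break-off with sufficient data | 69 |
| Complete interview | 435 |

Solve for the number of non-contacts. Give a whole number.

Num: 435 + 69 + 165 + 56 = 725
CON3 = 725 / D = 0.881
D = 725 / 0.881 = 822.9
Other denominator terms total 725
non-contacts = 822.9 − 725 ≈ 98

98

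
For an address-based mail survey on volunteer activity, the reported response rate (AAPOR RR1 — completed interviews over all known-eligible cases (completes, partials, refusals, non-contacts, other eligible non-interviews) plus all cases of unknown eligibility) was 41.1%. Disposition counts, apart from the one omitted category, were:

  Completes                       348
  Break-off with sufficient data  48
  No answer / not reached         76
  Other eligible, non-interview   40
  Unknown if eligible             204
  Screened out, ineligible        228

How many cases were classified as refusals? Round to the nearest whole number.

RR1 = 348 / D = 0.411
D = 348 / 0.411 = 846.7
Remaining denominator categories sum to 716
refusals = 846.7 − 716 ≈ 131

131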